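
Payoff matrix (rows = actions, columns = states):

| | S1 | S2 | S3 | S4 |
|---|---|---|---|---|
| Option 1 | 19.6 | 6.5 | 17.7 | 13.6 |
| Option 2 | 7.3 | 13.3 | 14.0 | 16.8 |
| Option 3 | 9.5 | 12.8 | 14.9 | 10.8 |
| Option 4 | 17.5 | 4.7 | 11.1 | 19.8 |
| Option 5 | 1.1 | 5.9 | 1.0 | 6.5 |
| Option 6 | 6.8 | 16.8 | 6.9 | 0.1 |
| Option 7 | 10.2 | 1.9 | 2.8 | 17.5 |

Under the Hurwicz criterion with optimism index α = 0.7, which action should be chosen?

Option 1: 0.7·19.6 + 0.3·6.5 = 15.67
Option 2: 0.7·16.8 + 0.3·7.3 = 13.95
Option 3: 0.7·14.9 + 0.3·9.5 = 13.28
Option 4: 0.7·19.8 + 0.3·4.7 = 15.27
Option 5: 0.7·6.5 + 0.3·1.0 = 4.85
Option 6: 0.7·16.8 + 0.3·0.1 = 11.79
Option 7: 0.7·17.5 + 0.3·1.9 = 12.82
Highest Hurwicz score = 15.67 → Option 1.

Option 1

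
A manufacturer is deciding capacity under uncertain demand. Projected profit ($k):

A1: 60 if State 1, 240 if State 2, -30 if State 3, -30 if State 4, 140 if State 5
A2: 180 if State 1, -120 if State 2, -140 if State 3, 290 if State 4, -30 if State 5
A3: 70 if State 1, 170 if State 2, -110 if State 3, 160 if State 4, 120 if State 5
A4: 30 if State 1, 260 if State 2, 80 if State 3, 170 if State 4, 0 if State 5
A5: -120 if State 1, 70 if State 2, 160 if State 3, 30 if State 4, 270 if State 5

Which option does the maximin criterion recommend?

Row minima: A1=-30, A2=-140, A3=-110, A4=0, A5=-120
Best worst-case = 0 → A4.

A4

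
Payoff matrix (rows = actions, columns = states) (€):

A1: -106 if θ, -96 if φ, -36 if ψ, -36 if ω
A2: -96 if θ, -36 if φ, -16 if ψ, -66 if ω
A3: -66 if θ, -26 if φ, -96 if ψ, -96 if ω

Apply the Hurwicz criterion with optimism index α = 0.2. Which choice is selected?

A2

A1: 0.2·(-36) + 0.8·(-106) = -92
A2: 0.2·(-16) + 0.8·(-96) = -80
A3: 0.2·(-26) + 0.8·(-96) = -82
Highest Hurwicz score = -80 → A2.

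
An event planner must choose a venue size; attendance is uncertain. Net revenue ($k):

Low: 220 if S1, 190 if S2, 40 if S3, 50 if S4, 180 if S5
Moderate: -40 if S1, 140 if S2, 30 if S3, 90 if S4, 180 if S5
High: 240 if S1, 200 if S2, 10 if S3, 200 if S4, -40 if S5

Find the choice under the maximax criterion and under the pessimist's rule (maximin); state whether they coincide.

maximax → High; maximin → Low (disagree)

Row maxima: Low=220, Moderate=180, High=240
Best best-case = 240 → High.
Row minima: Low=40, Moderate=-40, High=-40
Best worst-case = 40 → Low.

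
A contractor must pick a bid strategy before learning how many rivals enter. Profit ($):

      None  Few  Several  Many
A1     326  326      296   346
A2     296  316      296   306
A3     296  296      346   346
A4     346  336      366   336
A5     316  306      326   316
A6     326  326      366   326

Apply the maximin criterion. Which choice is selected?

A4

Row minima: A1=296, A2=296, A3=296, A4=336, A5=306, A6=326
Best worst-case = 336 → A4.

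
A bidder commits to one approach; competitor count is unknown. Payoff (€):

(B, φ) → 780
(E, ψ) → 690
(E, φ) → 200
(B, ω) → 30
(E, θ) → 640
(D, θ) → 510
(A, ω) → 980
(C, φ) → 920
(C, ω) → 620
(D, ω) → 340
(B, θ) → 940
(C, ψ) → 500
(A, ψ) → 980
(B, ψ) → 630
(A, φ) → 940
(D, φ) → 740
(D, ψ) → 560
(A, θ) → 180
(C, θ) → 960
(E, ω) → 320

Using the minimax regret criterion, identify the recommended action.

C

Column bests: θ=960, φ=940, ψ=980, ω=980.
A regrets: 780, 0, 0, 0 → max 780
B regrets: 20, 160, 350, 950 → max 950
C regrets: 0, 20, 480, 360 → max 480
D regrets: 450, 200, 420, 640 → max 640
E regrets: 320, 740, 290, 660 → max 740
Smallest max regret = 480 → C.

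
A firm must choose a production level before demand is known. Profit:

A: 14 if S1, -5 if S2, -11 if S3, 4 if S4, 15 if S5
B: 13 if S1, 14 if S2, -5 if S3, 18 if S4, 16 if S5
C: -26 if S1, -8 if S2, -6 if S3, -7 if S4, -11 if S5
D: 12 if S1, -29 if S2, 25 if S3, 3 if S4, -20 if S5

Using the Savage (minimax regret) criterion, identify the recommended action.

Column bests: S1=14, S2=14, S3=25, S4=18, S5=16.
A regrets: 0, 19, 36, 14, 1 → max 36
B regrets: 1, 0, 30, 0, 0 → max 30
C regrets: 40, 22, 31, 25, 27 → max 40
D regrets: 2, 43, 0, 15, 36 → max 43
Smallest max regret = 30 → B.

B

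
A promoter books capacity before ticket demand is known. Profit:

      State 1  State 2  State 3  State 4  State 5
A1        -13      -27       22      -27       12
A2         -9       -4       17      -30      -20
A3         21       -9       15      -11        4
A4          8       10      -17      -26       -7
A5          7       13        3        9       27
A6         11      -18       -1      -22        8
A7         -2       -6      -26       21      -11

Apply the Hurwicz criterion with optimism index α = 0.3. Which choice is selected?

A1: 0.3·22 + 0.7·(-27) = -12.3
A2: 0.3·17 + 0.7·(-30) = -15.9
A3: 0.3·21 + 0.7·(-11) = -1.4
A4: 0.3·10 + 0.7·(-26) = -15.2
A5: 0.3·27 + 0.7·3 = 10.2
A6: 0.3·11 + 0.7·(-22) = -12.1
A7: 0.3·21 + 0.7·(-26) = -11.9
Highest Hurwicz score = 10.2 → A5.

A5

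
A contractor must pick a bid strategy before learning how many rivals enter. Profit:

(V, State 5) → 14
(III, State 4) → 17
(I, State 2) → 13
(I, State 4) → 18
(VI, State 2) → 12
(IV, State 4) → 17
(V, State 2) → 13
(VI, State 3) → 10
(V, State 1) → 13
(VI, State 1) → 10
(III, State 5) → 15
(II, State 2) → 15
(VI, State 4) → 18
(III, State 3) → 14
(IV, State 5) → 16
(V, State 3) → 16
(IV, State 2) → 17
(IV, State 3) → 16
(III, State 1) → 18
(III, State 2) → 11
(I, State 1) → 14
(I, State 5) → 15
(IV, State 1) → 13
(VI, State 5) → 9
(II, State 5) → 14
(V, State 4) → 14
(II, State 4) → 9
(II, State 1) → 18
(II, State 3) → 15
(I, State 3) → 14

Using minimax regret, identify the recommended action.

Column bests: State 1=18, State 2=17, State 3=16, State 4=18, State 5=16.
I regrets: 4, 4, 2, 0, 1 → max 4
II regrets: 0, 2, 1, 9, 2 → max 9
III regrets: 0, 6, 2, 1, 1 → max 6
IV regrets: 5, 0, 0, 1, 0 → max 5
V regrets: 5, 4, 0, 4, 2 → max 5
VI regrets: 8, 5, 6, 0, 7 → max 8
Smallest max regret = 4 → I.

I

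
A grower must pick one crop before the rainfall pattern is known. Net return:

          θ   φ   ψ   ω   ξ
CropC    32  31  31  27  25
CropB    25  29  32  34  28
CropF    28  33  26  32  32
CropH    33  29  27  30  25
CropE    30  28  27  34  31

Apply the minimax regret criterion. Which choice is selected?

Column bests: θ=33, φ=33, ψ=32, ω=34, ξ=32.
CropC regrets: 1, 2, 1, 7, 7 → max 7
CropB regrets: 8, 4, 0, 0, 4 → max 8
CropF regrets: 5, 0, 6, 2, 0 → max 6
CropH regrets: 0, 4, 5, 4, 7 → max 7
CropE regrets: 3, 5, 5, 0, 1 → max 5
Smallest max regret = 5 → CropE.

CropE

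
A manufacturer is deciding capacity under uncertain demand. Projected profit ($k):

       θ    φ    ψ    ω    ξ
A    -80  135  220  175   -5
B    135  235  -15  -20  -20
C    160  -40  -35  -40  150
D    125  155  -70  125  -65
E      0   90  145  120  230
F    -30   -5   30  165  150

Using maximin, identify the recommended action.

E

Row minima: A=-80, B=-20, C=-40, D=-70, E=0, F=-30
Best worst-case = 0 → E.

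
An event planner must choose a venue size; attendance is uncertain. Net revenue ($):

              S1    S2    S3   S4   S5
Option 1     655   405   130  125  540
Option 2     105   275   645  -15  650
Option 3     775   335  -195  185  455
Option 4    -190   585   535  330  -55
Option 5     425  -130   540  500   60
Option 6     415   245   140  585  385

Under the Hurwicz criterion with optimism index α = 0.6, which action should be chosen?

Option 1

Option 1: 0.6·655 + 0.4·125 = 443
Option 2: 0.6·650 + 0.4·(-15) = 384
Option 3: 0.6·775 + 0.4·(-195) = 387
Option 4: 0.6·585 + 0.4·(-190) = 275
Option 5: 0.6·540 + 0.4·(-130) = 272
Option 6: 0.6·585 + 0.4·140 = 407
Highest Hurwicz score = 443 → Option 1.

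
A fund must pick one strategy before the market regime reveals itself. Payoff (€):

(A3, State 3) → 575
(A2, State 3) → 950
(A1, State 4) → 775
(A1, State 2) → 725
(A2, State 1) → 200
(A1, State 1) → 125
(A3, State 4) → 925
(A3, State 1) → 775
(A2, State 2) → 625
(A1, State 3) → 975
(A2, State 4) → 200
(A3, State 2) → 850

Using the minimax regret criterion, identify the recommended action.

Column bests: State 1=775, State 2=850, State 3=975, State 4=925.
A1 regrets: 650, 125, 0, 150 → max 650
A2 regrets: 575, 225, 25, 725 → max 725
A3 regrets: 0, 0, 400, 0 → max 400
Smallest max regret = 400 → A3.

A3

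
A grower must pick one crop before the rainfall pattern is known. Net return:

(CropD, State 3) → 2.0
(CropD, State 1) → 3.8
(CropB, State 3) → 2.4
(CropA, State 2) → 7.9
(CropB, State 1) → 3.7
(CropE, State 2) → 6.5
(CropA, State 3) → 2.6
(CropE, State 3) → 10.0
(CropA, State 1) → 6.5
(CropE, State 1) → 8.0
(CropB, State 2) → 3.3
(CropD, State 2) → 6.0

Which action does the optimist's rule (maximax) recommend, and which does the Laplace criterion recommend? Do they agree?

maximax → CropE; laplace → CropE (agree)

Row maxima: CropD=6.0, CropA=7.9, CropB=3.7, CropE=10.0
Best best-case = 10.0 → CropE.
Row averages: CropD=59/15, CropA=17/3, CropB=47/15, CropE=49/6
Highest average = 49/6 → CropE.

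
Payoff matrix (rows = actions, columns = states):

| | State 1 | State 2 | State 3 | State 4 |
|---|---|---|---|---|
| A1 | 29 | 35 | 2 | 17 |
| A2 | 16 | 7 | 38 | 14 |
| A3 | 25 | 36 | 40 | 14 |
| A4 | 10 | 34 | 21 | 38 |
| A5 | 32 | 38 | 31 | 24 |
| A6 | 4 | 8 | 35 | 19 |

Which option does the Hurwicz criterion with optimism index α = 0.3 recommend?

A1: 0.3·35 + 0.7·2 = 11.9
A2: 0.3·38 + 0.7·7 = 16.3
A3: 0.3·40 + 0.7·14 = 21.8
A4: 0.3·38 + 0.7·10 = 18.4
A5: 0.3·38 + 0.7·24 = 28.2
A6: 0.3·35 + 0.7·4 = 13.3
Highest Hurwicz score = 28.2 → A5.

A5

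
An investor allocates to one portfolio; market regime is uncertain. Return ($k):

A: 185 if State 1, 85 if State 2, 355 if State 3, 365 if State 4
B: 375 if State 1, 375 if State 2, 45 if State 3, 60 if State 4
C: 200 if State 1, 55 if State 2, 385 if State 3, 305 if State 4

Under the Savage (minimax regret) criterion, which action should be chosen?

A

Column bests: State 1=375, State 2=375, State 3=385, State 4=365.
A regrets: 190, 290, 30, 0 → max 290
B regrets: 0, 0, 340, 305 → max 340
C regrets: 175, 320, 0, 60 → max 320
Smallest max regret = 290 → A.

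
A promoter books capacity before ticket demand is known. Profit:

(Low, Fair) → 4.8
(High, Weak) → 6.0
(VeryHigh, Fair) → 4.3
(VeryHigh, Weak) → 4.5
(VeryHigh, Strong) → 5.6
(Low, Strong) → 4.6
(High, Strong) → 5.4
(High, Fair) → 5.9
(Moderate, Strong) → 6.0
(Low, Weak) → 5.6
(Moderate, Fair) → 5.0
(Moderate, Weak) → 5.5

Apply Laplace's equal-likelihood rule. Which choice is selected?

High

Row averages: Low=5, Moderate=5.5, High=173/30, VeryHigh=4.8
Highest average = 173/30 → High.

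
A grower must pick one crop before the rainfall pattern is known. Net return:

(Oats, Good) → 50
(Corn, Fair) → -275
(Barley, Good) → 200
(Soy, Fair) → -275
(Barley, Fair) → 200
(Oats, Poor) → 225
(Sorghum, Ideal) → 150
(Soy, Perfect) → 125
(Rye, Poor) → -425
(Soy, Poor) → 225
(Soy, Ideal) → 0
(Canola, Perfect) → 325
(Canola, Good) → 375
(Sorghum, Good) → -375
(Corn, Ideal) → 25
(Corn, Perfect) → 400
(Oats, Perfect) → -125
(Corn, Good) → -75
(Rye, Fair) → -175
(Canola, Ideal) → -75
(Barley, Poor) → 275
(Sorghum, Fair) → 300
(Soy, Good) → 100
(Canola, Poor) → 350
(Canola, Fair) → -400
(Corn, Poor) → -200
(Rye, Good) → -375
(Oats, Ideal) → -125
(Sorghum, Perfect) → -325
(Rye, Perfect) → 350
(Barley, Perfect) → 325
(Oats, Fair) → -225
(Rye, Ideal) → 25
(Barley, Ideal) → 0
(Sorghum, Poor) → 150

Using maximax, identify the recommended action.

Corn

Row maxima: Barley=325, Oats=225, Soy=225, Canola=375, Rye=350, Corn=400, Sorghum=300
Best best-case = 400 → Corn.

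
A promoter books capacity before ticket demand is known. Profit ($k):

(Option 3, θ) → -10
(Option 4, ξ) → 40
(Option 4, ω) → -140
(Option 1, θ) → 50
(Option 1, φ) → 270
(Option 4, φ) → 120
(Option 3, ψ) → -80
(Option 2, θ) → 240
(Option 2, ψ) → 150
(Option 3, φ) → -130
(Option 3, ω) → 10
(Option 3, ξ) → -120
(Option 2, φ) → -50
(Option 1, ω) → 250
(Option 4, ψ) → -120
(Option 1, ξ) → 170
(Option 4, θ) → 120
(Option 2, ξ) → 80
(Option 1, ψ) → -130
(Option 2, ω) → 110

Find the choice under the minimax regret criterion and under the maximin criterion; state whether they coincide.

minimax regret → Option 1; maximin → Option 2 (disagree)

Column bests: θ=240, φ=270, ψ=150, ω=250, ξ=170.
Option 1 regrets: 190, 0, 280, 0, 0 → max 280
Option 2 regrets: 0, 320, 0, 140, 90 → max 320
Option 3 regrets: 250, 400, 230, 240, 290 → max 400
Option 4 regrets: 120, 150, 270, 390, 130 → max 390
Smallest max regret = 280 → Option 1.
Row minima: Option 1=-130, Option 2=-50, Option 3=-130, Option 4=-140
Best worst-case = -50 → Option 2.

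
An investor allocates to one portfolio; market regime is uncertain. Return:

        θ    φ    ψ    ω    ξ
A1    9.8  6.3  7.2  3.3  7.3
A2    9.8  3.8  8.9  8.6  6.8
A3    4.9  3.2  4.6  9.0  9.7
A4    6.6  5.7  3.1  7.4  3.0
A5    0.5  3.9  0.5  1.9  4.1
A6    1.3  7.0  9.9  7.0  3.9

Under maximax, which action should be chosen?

Row maxima: A1=9.8, A2=9.8, A3=9.7, A4=7.4, A5=4.1, A6=9.9
Best best-case = 9.9 → A6.

A6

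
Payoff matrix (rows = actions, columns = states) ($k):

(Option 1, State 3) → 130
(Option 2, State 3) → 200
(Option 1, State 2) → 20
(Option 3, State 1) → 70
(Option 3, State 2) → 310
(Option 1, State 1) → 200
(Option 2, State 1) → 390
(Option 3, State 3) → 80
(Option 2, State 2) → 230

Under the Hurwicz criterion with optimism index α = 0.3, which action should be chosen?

Option 1: 0.3·200 + 0.7·20 = 74
Option 2: 0.3·390 + 0.7·200 = 257
Option 3: 0.3·310 + 0.7·70 = 142
Highest Hurwicz score = 257 → Option 2.

Option 2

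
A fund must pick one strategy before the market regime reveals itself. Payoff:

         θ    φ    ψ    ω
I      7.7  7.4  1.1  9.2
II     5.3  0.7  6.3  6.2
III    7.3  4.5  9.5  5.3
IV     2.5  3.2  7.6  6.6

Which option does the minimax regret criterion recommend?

Column bests: θ=7.7, φ=7.4, ψ=9.5, ω=9.2.
I regrets: 0.0, 0.0, 8.4, 0.0 → max 8.4
II regrets: 2.4, 6.7, 3.2, 3.0 → max 6.7
III regrets: 0.4, 2.9, 0.0, 3.9 → max 3.9
IV regrets: 5.2, 4.2, 1.9, 2.6 → max 5.2
Smallest max regret = 3.9 → III.

III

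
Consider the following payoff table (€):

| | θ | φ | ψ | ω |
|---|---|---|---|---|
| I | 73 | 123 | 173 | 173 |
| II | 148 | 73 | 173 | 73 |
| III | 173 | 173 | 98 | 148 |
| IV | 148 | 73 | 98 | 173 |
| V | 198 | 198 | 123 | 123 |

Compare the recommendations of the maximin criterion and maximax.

Row minima: I=73, II=73, III=98, IV=73, V=123
Best worst-case = 123 → V.
Row maxima: I=173, II=173, III=173, IV=173, V=198
Best best-case = 198 → V.

maximin → V; maximax → V (agree)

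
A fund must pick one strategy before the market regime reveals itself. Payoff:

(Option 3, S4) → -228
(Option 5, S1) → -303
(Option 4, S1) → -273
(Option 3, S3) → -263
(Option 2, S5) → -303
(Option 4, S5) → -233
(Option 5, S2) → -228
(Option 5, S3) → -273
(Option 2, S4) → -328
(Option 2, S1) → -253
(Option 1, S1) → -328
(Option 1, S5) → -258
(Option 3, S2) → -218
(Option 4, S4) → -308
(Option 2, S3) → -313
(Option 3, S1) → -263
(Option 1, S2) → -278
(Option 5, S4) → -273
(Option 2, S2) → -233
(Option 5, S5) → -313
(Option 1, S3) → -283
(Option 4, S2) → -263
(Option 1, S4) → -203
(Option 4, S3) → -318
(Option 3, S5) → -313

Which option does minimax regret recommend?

Column bests: S1=-253, S2=-218, S3=-263, S4=-203, S5=-233.
Option 1 regrets: 75, 60, 20, 0, 25 → max 75
Option 2 regrets: 0, 15, 50, 125, 70 → max 125
Option 3 regrets: 10, 0, 0, 25, 80 → max 80
Option 4 regrets: 20, 45, 55, 105, 0 → max 105
Option 5 regrets: 50, 10, 10, 70, 80 → max 80
Smallest max regret = 75 → Option 1.

Option 1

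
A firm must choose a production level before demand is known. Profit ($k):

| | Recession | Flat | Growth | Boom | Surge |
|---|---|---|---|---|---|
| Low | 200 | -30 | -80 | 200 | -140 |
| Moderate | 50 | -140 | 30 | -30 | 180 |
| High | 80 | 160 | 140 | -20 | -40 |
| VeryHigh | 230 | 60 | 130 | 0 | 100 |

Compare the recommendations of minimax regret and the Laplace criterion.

Column bests: Recession=230, Flat=160, Growth=140, Boom=200, Surge=180.
Low regrets: 30, 190, 220, 0, 320 → max 320
Moderate regrets: 180, 300, 110, 230, 0 → max 300
High regrets: 150, 0, 0, 220, 220 → max 220
VeryHigh regrets: 0, 100, 10, 200, 80 → max 200
Smallest max regret = 200 → VeryHigh.
Row averages: Low=30, Moderate=18, High=64, VeryHigh=104
Highest average = 104 → VeryHigh.

minimax regret → VeryHigh; laplace → VeryHigh (agree)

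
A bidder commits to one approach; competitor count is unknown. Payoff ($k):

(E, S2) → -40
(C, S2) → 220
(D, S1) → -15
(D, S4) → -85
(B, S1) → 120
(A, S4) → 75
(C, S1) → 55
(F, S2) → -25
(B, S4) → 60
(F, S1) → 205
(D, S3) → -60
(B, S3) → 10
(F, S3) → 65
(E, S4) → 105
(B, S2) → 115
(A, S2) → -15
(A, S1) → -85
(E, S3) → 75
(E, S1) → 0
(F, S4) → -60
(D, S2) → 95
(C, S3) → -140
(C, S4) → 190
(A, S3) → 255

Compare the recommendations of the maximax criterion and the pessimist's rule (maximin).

maximax → A; maximin → B (disagree)

Row maxima: A=255, B=120, C=220, D=95, E=105, F=205
Best best-case = 255 → A.
Row minima: A=-85, B=10, C=-140, D=-85, E=-40, F=-60
Best worst-case = 10 → B.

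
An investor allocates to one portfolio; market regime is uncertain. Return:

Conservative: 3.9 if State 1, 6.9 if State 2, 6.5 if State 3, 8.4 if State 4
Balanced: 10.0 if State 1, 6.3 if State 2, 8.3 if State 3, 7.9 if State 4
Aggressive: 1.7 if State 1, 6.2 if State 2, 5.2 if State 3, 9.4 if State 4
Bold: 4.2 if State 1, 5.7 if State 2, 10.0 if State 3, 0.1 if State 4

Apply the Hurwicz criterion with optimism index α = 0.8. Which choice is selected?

Balanced

Conservative: 0.8·8.4 + 0.2·3.9 = 7.5
Balanced: 0.8·10.0 + 0.2·6.3 = 9.26
Aggressive: 0.8·9.4 + 0.2·1.7 = 7.86
Bold: 0.8·10.0 + 0.2·0.1 = 8.02
Highest Hurwicz score = 9.26 → Balanced.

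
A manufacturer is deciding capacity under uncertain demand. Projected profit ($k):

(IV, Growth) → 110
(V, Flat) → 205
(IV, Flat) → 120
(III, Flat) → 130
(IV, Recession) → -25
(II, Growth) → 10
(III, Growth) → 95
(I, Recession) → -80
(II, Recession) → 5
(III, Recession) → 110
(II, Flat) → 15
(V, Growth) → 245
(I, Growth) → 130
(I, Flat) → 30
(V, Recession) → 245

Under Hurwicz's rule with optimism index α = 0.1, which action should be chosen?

V

I: 0.1·130 + 0.9·(-80) = -59
II: 0.1·15 + 0.9·5 = 6
III: 0.1·130 + 0.9·95 = 98.5
IV: 0.1·120 + 0.9·(-25) = -10.5
V: 0.1·245 + 0.9·205 = 209
Highest Hurwicz score = 209 → V.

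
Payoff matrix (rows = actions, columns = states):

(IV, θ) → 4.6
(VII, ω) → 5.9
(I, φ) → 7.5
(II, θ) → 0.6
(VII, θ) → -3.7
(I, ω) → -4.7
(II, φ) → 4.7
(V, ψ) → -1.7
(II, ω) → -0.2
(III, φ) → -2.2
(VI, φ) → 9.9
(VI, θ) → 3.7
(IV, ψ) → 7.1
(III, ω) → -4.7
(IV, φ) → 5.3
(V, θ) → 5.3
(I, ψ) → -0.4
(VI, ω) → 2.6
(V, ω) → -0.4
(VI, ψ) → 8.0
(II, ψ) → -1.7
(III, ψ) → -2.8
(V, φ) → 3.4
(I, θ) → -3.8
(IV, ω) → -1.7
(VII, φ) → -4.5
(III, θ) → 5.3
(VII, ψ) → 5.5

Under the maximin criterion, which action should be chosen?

Row minima: I=-4.7, II=-1.7, III=-4.7, IV=-1.7, V=-1.7, VI=2.6, VII=-4.5
Best worst-case = 2.6 → VI.

VI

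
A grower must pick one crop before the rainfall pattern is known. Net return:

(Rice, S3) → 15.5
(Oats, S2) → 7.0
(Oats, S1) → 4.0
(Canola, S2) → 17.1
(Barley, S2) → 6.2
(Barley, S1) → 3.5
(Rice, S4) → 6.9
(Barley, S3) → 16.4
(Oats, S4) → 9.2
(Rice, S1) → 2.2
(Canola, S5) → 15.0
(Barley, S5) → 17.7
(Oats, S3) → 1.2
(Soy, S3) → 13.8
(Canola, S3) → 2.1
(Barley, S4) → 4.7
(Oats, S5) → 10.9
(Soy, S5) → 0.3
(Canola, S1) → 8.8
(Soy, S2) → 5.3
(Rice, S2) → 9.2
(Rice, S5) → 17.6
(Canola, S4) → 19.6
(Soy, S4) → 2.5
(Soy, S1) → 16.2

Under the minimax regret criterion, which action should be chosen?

Rice

Column bests: S1=16.2, S2=17.1, S3=16.4, S4=19.6, S5=17.7.
Rice regrets: 14.0, 7.9, 0.9, 12.7, 0.1 → max 14.0
Barley regrets: 12.7, 10.9, 0.0, 14.9, 0.0 → max 14.9
Oats regrets: 12.2, 10.1, 15.2, 10.4, 6.8 → max 15.2
Canola regrets: 7.4, 0.0, 14.3, 0.0, 2.7 → max 14.3
Soy regrets: 0.0, 11.8, 2.6, 17.1, 17.4 → max 17.4
Smallest max regret = 14.0 → Rice.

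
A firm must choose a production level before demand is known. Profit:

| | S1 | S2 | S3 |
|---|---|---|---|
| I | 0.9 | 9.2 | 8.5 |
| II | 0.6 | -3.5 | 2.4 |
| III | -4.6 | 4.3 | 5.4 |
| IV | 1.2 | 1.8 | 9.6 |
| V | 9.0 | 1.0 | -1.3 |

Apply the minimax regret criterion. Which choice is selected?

IV

Column bests: S1=9.0, S2=9.2, S3=9.6.
I regrets: 8.1, 0.0, 1.1 → max 8.1
II regrets: 8.4, 12.7, 7.2 → max 12.7
III regrets: 13.6, 4.9, 4.2 → max 13.6
IV regrets: 7.8, 7.4, 0.0 → max 7.8
V regrets: 0.0, 8.2, 10.9 → max 10.9
Smallest max regret = 7.8 → IV.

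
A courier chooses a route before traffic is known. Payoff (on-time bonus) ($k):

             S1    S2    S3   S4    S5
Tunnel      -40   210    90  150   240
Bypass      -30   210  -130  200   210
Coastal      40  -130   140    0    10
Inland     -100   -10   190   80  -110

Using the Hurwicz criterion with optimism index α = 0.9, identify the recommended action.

Tunnel: 0.9·240 + 0.1·(-40) = 212
Bypass: 0.9·210 + 0.1·(-130) = 176
Coastal: 0.9·140 + 0.1·(-130) = 113
Inland: 0.9·190 + 0.1·(-110) = 160
Highest Hurwicz score = 212 → Tunnel.

Tunnel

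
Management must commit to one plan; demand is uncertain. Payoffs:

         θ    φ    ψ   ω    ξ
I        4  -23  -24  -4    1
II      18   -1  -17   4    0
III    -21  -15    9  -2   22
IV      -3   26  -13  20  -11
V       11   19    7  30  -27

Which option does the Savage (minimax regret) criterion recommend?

II

Column bests: θ=18, φ=26, ψ=9, ω=30, ξ=22.
I regrets: 14, 49, 33, 34, 21 → max 49
II regrets: 0, 27, 26, 26, 22 → max 27
III regrets: 39, 41, 0, 32, 0 → max 41
IV regrets: 21, 0, 22, 10, 33 → max 33
V regrets: 7, 7, 2, 0, 49 → max 49
Smallest max regret = 27 → II.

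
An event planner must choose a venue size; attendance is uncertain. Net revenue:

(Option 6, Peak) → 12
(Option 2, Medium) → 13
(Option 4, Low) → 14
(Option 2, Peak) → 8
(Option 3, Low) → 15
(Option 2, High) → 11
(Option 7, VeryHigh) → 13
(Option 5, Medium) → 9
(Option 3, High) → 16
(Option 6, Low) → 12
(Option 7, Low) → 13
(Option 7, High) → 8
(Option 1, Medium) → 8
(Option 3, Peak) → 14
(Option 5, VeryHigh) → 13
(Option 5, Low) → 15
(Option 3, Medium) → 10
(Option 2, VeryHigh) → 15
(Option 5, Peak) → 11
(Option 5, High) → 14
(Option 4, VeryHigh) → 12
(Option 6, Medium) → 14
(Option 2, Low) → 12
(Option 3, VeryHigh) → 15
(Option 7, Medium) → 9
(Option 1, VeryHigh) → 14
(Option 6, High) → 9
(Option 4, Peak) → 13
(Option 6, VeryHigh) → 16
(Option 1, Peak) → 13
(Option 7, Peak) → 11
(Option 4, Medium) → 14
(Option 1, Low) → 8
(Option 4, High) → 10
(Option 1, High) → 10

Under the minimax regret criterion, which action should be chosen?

Option 3

Column bests: Low=15, Medium=14, High=16, VeryHigh=16, Peak=14.
Option 1 regrets: 7, 6, 6, 2, 1 → max 7
Option 2 regrets: 3, 1, 5, 1, 6 → max 6
Option 3 regrets: 0, 4, 0, 1, 0 → max 4
Option 4 regrets: 1, 0, 6, 4, 1 → max 6
Option 5 regrets: 0, 5, 2, 3, 3 → max 5
Option 6 regrets: 3, 0, 7, 0, 2 → max 7
Option 7 regrets: 2, 5, 8, 3, 3 → max 8
Smallest max regret = 4 → Option 3.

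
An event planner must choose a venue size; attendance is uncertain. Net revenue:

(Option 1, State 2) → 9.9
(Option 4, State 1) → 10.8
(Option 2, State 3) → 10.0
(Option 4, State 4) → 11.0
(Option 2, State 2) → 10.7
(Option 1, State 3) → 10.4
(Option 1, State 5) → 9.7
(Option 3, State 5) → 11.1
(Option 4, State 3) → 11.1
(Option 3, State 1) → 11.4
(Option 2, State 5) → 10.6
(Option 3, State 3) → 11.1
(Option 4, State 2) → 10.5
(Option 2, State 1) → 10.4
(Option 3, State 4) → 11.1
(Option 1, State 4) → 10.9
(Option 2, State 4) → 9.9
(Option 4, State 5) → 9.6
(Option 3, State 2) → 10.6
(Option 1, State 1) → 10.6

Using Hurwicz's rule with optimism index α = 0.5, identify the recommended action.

Option 1: 0.5·10.9 + 0.5·9.7 = 10.3
Option 2: 0.5·10.7 + 0.5·9.9 = 10.3
Option 3: 0.5·11.4 + 0.5·10.6 = 11
Option 4: 0.5·11.1 + 0.5·9.6 = 10.35
Highest Hurwicz score = 11 → Option 3.

Option 3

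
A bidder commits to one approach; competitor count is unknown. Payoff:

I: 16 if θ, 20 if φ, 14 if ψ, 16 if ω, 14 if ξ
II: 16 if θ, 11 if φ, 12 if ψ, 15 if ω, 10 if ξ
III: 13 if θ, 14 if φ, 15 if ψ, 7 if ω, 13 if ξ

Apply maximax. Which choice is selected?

Row maxima: I=20, II=16, III=15
Best best-case = 20 → I.

I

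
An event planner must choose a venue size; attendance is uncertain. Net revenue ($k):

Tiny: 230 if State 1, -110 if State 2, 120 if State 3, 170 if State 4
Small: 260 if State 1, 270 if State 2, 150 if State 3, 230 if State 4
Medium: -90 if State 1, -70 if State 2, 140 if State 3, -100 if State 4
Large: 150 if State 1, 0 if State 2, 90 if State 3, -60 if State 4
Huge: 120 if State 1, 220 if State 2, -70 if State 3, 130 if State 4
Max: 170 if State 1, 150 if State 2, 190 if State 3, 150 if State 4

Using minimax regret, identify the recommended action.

Column bests: State 1=260, State 2=270, State 3=190, State 4=230.
Tiny regrets: 30, 380, 70, 60 → max 380
Small regrets: 0, 0, 40, 0 → max 40
Medium regrets: 350, 340, 50, 330 → max 350
Large regrets: 110, 270, 100, 290 → max 290
Huge regrets: 140, 50, 260, 100 → max 260
Max regrets: 90, 120, 0, 80 → max 120
Smallest max regret = 40 → Small.

Small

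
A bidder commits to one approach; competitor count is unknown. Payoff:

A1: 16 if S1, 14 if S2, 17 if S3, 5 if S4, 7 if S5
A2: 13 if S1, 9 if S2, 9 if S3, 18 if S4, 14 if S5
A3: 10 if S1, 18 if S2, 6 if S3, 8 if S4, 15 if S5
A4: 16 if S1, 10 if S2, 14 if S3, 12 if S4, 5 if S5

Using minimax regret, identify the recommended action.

Column bests: S1=16, S2=18, S3=17, S4=18, S5=15.
A1 regrets: 0, 4, 0, 13, 8 → max 13
A2 regrets: 3, 9, 8, 0, 1 → max 9
A3 regrets: 6, 0, 11, 10, 0 → max 11
A4 regrets: 0, 8, 3, 6, 10 → max 10
Smallest max regret = 9 → A2.

A2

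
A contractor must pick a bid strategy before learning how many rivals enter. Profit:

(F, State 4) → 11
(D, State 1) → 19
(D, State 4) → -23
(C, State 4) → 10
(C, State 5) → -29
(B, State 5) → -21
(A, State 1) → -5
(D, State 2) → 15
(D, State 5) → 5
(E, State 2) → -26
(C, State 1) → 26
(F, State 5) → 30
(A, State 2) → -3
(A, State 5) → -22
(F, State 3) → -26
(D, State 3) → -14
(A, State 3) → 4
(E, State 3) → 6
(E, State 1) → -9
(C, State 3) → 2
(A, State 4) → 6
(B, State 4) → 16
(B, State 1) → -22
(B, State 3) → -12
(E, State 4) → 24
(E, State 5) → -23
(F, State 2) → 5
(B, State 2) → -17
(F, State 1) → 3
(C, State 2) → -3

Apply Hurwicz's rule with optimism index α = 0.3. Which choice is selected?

A: 0.3·6 + 0.7·(-22) = -13.6
B: 0.3·16 + 0.7·(-22) = -10.6
C: 0.3·26 + 0.7·(-29) = -12.5
D: 0.3·19 + 0.7·(-23) = -10.4
E: 0.3·24 + 0.7·(-26) = -11
F: 0.3·30 + 0.7·(-26) = -9.2
Highest Hurwicz score = -9.2 → F.

F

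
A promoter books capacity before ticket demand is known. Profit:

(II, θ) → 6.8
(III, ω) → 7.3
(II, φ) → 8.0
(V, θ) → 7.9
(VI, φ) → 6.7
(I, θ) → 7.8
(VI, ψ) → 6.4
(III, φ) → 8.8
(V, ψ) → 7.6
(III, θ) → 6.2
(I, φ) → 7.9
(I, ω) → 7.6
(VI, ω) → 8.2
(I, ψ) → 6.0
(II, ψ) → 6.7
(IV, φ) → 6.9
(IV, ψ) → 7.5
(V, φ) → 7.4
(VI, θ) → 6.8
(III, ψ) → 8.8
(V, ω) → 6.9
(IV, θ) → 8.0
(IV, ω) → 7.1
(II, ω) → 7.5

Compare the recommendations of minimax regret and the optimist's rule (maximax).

Column bests: θ=8.0, φ=8.8, ψ=8.8, ω=8.2.
I regrets: 0.2, 0.9, 2.8, 0.6 → max 2.8
II regrets: 1.2, 0.8, 2.1, 0.7 → max 2.1
III regrets: 1.8, 0.0, 0.0, 0.9 → max 1.8
IV regrets: 0.0, 1.9, 1.3, 1.1 → max 1.9
V regrets: 0.1, 1.4, 1.2, 1.3 → max 1.4
VI regrets: 1.2, 2.1, 2.4, 0.0 → max 2.4
Smallest max regret = 1.4 → V.
Row maxima: I=7.9, II=8.0, III=8.8, IV=8.0, V=7.9, VI=8.2
Best best-case = 8.8 → III.

minimax regret → V; maximax → III (disagree)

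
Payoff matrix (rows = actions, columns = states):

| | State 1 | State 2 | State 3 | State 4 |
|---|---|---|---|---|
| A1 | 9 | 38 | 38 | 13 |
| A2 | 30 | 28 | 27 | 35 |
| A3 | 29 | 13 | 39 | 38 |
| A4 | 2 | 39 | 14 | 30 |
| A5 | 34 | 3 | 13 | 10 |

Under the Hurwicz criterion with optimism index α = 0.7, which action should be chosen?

A2

A1: 0.7·38 + 0.3·9 = 29.3
A2: 0.7·35 + 0.3·27 = 32.6
A3: 0.7·39 + 0.3·13 = 31.2
A4: 0.7·39 + 0.3·2 = 27.9
A5: 0.7·34 + 0.3·3 = 24.7
Highest Hurwicz score = 32.6 → A2.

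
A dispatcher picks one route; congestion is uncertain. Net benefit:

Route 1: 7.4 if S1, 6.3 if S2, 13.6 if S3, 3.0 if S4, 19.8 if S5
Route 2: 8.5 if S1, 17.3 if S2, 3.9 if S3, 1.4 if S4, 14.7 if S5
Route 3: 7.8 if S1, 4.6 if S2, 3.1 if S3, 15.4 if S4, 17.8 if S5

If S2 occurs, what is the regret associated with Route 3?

12.7

Best payoff under S2 is 17.3.
Regret = 17.3 − 4.6 = 12.7.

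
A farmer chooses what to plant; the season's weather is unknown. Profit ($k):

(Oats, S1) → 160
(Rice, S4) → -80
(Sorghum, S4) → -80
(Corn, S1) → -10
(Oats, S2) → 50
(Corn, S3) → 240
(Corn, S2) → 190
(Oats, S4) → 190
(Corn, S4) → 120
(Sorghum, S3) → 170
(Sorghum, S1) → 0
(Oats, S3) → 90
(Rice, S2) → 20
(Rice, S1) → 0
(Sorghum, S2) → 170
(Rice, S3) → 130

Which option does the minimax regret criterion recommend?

Column bests: S1=160, S2=190, S3=240, S4=190.
Sorghum regrets: 160, 20, 70, 270 → max 270
Corn regrets: 170, 0, 0, 70 → max 170
Oats regrets: 0, 140, 150, 0 → max 150
Rice regrets: 160, 170, 110, 270 → max 270
Smallest max regret = 150 → Oats.

Oats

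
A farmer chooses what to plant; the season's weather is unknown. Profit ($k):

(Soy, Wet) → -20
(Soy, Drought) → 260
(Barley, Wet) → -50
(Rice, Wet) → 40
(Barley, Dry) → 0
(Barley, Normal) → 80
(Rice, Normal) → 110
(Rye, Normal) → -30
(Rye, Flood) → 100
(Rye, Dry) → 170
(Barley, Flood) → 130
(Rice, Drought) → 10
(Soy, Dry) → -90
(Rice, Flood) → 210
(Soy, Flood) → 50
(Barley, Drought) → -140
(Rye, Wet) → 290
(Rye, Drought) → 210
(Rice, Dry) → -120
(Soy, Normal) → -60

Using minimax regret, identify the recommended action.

Rye

Column bests: Drought=260, Dry=170, Normal=110, Wet=290, Flood=210.
Soy regrets: 0, 260, 170, 310, 160 → max 310
Rye regrets: 50, 0, 140, 0, 110 → max 140
Barley regrets: 400, 170, 30, 340, 80 → max 400
Rice regrets: 250, 290, 0, 250, 0 → max 290
Smallest max regret = 140 → Rye.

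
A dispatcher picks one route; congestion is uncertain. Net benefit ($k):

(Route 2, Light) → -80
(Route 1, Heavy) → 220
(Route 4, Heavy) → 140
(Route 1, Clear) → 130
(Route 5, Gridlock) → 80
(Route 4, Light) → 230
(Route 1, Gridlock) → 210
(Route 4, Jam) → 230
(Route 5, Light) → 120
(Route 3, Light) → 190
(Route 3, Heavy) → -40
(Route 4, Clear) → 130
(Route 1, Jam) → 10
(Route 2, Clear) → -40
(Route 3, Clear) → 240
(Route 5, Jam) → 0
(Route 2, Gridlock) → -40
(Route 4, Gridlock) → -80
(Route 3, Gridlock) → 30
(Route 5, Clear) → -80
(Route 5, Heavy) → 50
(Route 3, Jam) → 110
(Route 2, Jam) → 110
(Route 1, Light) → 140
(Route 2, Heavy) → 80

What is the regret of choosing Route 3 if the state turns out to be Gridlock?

180

Best payoff under Gridlock is 210.
Regret = 210 − 30 = 180.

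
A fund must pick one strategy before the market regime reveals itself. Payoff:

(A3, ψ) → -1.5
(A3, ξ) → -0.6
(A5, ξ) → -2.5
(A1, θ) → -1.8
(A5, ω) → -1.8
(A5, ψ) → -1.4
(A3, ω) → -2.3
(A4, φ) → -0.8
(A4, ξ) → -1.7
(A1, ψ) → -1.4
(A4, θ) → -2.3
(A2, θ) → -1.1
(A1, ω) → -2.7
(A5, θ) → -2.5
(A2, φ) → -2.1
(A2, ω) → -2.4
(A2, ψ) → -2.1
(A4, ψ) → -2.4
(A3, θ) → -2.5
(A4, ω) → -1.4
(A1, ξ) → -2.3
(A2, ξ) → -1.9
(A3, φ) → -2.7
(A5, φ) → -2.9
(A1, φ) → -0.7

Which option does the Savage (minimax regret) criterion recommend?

Column bests: θ=-1.1, φ=-0.7, ψ=-1.4, ω=-1.4, ξ=-0.6.
A1 regrets: 0.7, 0.0, 0.0, 1.3, 1.7 → max 1.7
A2 regrets: 0.0, 1.4, 0.7, 1.0, 1.3 → max 1.4
A3 regrets: 1.4, 2.0, 0.1, 0.9, 0.0 → max 2.0
A4 regrets: 1.2, 0.1, 1.0, 0.0, 1.1 → max 1.2
A5 regrets: 1.4, 2.2, 0.0, 0.4, 1.9 → max 2.2
Smallest max regret = 1.2 → A4.

A4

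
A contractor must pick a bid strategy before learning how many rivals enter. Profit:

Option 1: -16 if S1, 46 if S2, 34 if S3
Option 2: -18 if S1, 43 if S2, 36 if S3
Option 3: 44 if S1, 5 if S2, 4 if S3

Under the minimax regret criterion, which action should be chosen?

Column bests: S1=44, S2=46, S3=36.
Option 1 regrets: 60, 0, 2 → max 60
Option 2 regrets: 62, 3, 0 → max 62
Option 3 regrets: 0, 41, 32 → max 41
Smallest max regret = 41 → Option 3.

Option 3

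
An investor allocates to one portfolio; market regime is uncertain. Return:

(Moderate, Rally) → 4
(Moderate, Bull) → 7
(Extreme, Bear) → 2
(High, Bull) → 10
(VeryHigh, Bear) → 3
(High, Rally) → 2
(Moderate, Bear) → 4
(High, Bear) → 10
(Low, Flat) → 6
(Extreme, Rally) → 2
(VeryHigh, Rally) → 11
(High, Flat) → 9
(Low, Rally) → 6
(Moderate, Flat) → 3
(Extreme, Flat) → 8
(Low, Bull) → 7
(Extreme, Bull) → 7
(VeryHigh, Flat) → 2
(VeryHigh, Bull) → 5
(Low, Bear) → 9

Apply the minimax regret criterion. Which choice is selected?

Low

Column bests: Bear=10, Flat=9, Bull=10, Rally=11.
Low regrets: 1, 3, 3, 5 → max 5
Moderate regrets: 6, 6, 3, 7 → max 7
High regrets: 0, 0, 0, 9 → max 9
VeryHigh regrets: 7, 7, 5, 0 → max 7
Extreme regrets: 8, 1, 3, 9 → max 9
Smallest max regret = 5 → Low.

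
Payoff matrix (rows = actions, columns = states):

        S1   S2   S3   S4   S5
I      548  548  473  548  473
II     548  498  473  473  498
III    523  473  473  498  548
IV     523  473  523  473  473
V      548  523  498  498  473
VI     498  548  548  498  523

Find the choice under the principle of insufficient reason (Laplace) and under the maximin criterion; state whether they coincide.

Row averages: I=518, II=498, III=503, IV=493, V=508, VI=523
Highest average = 523 → VI.
Row minima: I=473, II=473, III=473, IV=473, V=473, VI=498
Best worst-case = 498 → VI.

laplace → VI; maximin → VI (agree)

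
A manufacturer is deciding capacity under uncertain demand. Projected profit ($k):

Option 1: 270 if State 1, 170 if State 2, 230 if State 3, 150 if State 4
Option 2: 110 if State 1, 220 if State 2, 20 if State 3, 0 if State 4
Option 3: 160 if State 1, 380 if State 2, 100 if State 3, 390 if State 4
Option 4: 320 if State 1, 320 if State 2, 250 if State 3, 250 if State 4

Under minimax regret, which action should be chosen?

Option 4

Column bests: State 1=320, State 2=380, State 3=250, State 4=390.
Option 1 regrets: 50, 210, 20, 240 → max 240
Option 2 regrets: 210, 160, 230, 390 → max 390
Option 3 regrets: 160, 0, 150, 0 → max 160
Option 4 regrets: 0, 60, 0, 140 → max 140
Smallest max regret = 140 → Option 4.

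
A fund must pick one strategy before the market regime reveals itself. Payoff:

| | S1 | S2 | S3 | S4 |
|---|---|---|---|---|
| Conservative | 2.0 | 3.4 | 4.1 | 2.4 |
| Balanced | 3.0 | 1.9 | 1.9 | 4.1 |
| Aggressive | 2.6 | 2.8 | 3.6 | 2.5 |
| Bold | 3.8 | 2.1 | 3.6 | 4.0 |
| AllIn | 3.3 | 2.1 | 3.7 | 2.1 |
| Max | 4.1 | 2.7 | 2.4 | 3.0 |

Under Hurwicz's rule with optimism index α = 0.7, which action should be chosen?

Max

Conservative: 0.7·4.1 + 0.3·2.0 = 3.47
Balanced: 0.7·4.1 + 0.3·1.9 = 3.44
Aggressive: 0.7·3.6 + 0.3·2.5 = 3.27
Bold: 0.7·4.0 + 0.3·2.1 = 3.43
AllIn: 0.7·3.7 + 0.3·2.1 = 3.22
Max: 0.7·4.1 + 0.3·2.4 = 3.59
Highest Hurwicz score = 3.59 → Max.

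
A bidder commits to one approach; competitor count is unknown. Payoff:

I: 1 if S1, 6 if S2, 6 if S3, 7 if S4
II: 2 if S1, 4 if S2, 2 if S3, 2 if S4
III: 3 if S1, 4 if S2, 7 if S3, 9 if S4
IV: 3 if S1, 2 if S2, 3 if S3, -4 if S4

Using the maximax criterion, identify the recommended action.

Row maxima: I=7, II=4, III=9, IV=3
Best best-case = 9 → III.

III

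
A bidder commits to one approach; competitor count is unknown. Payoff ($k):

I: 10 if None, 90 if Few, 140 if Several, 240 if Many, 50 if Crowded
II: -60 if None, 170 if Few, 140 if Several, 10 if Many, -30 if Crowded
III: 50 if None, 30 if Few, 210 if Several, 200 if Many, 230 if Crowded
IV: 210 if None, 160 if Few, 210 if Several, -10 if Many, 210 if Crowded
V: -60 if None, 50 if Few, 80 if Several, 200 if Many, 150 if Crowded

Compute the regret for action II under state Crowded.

Best payoff under Crowded is 230.
Regret = 230 − (-30) = 260.

260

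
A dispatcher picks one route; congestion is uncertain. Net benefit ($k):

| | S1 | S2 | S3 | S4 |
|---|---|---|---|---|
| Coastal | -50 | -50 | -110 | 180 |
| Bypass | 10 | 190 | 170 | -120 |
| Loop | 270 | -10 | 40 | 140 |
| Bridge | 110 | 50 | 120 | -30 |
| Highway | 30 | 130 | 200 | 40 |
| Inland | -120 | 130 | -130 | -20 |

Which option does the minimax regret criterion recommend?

Loop

Column bests: S1=270, S2=190, S3=200, S4=180.
Coastal regrets: 320, 240, 310, 0 → max 320
Bypass regrets: 260, 0, 30, 300 → max 300
Loop regrets: 0, 200, 160, 40 → max 200
Bridge regrets: 160, 140, 80, 210 → max 210
Highway regrets: 240, 60, 0, 140 → max 240
Inland regrets: 390, 60, 330, 200 → max 390
Smallest max regret = 200 → Loop.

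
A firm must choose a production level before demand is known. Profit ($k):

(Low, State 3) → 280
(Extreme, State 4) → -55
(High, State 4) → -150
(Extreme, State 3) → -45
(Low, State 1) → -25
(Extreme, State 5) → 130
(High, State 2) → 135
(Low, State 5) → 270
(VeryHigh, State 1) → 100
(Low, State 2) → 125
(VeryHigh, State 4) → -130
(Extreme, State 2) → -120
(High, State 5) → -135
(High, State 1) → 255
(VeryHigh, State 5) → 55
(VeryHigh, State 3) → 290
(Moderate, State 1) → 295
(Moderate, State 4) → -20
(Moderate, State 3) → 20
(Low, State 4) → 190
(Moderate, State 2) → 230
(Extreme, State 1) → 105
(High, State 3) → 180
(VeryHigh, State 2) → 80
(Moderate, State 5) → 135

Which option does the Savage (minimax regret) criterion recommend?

Moderate

Column bests: State 1=295, State 2=230, State 3=290, State 4=190, State 5=270.
Low regrets: 320, 105, 10, 0, 0 → max 320
Moderate regrets: 0, 0, 270, 210, 135 → max 270
High regrets: 40, 95, 110, 340, 405 → max 405
VeryHigh regrets: 195, 150, 0, 320, 215 → max 320
Extreme regrets: 190, 350, 335, 245, 140 → max 350
Smallest max regret = 270 → Moderate.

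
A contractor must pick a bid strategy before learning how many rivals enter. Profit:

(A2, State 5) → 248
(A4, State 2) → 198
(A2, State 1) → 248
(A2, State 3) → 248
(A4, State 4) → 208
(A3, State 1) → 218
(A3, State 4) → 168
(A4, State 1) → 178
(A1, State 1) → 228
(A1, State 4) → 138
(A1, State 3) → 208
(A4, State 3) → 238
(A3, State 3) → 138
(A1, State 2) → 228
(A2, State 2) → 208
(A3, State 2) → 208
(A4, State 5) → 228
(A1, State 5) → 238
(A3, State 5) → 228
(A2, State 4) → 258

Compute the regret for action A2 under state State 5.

Best payoff under State 5 is 248.
Regret = 248 − 248 = 0.

0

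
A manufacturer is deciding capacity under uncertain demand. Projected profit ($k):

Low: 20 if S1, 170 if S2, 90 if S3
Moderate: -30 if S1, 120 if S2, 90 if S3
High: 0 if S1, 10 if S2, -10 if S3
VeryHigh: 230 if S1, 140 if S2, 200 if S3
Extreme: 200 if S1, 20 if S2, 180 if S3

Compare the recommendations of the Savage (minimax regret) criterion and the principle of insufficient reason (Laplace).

Column bests: S1=230, S2=170, S3=200.
Low regrets: 210, 0, 110 → max 210
Moderate regrets: 260, 50, 110 → max 260
High regrets: 230, 160, 210 → max 230
VeryHigh regrets: 0, 30, 0 → max 30
Extreme regrets: 30, 150, 20 → max 150
Smallest max regret = 30 → VeryHigh.
Row averages: Low=280/3, Moderate=60, High=0, VeryHigh=190, Extreme=400/3
Highest average = 190 → VeryHigh.

minimax regret → VeryHigh; laplace → VeryHigh (agree)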